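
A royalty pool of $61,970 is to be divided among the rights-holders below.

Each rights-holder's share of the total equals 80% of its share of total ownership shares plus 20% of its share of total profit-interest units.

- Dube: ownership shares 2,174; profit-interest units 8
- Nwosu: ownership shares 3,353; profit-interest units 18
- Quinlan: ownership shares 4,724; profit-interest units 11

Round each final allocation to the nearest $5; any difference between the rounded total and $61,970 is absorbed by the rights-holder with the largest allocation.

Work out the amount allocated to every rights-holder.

Dube: $13,195; Nwosu: $22,245; Quinlan: $26,530

Totals — ownership shares 10,251, profit-interest units 37.
Combined weights (80% ownership shares + 20% profit-interest units): Dube 0.2129; Nwosu 0.3590; Quinlan 0.4281.
Proportional shares: Dube 13,193.71; Nwosu 22,245.33; Quinlan 26,530.96.
After rounding ($5): Dube $13,195; Nwosu $22,245; Quinlan $26,530. Sum = $61,970.
Rounded total matches; no reconciliation needed.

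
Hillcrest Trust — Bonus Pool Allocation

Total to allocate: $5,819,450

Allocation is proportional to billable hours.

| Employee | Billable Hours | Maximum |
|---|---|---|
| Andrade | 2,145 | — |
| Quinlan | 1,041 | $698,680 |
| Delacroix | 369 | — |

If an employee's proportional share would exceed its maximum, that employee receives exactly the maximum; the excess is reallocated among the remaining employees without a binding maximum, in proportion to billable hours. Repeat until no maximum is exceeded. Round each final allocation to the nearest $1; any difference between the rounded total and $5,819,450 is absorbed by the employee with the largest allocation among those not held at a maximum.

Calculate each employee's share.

Combined billable hours = 3,555.
Pro-rata shares before constraints: Andrade 3,511,313.71; Quinlan 1,704,092.11; Delacroix 604,044.18.
Capped: Quinlan ($698,680); balance $5,120,770 reallocated over remaining billable hours 2,514.
Remaining shares: Andrade 4,369,153.40 → $4,369,153; Delacroix 751,616.60 → $751,617.

Andrade: $4,369,153 | Quinlan: $698,680 | Delacroix: $751,617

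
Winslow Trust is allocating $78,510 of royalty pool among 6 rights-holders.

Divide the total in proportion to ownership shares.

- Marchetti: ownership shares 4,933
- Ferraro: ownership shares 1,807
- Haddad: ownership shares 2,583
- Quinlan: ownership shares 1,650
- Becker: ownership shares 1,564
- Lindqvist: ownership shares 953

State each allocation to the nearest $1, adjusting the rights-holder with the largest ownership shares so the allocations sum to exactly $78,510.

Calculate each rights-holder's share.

Marchetti: $28,710; Ferraro: $10,516; Haddad: $15,033; Quinlan: $9,603; Becker: $9,102; Lindqvist: $5,546

Ownership shares total: 13,490.
Raw shares: Marchetti 4,933/13,490 × $78,510 = 28,709.40; Ferraro 1,807/13,490 × $78,510 = 10,516.499; Haddad 2,583/13,490 × $78,510 = 15,032.72; Quinlan 1,650/13,490 × $78,510 = 9,602.78; Becker 1,564/13,490 × $78,510 = 9,102.27; Lindqvist 953/13,490 × $78,510 = 5,546.33.
After rounding ($1): Marchetti $28,709; Ferraro $10,516; Haddad $15,033; Quinlan $9,603; Becker $9,102; Lindqvist $5,546. Sum = $78,509.
Difference $78,510 − $78,509 = +$1 applied to largest ownership shares (Marchetti): Marchetti becomes $28,710.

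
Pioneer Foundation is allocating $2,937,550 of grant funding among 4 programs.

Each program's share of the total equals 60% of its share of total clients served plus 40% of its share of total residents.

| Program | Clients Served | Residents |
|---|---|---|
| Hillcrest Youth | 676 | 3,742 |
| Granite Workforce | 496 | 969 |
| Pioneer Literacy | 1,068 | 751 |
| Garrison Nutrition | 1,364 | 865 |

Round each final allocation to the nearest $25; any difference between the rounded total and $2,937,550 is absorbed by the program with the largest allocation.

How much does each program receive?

Totals — clients served 3,604, residents 6,327.
Combined weights (60% clients served + 40% residents): Hillcrest Youth 0.3491; Granite Workforce 0.1438; Pioneer Literacy 0.2253; Garrison Nutrition 0.2818.
Pro-rata amounts: Hillcrest Youth 1,025,542.87; Granite Workforce 422,525.96; Pioneer Literacy 661,775.67; Garrison Nutrition 827,705.49.
At nearest $25: Hillcrest Youth $1,025,550; Granite Workforce $422,525; Pioneer Literacy $661,775; Garrison Nutrition $827,700. Sum = $2,937,550.
Rounded total matches; no reconciliation needed.

Hillcrest Youth: $1,025,550 · Granite Workforce: $422,525 · Pioneer Literacy: $661,775 · Garrison Nutrition: $827,700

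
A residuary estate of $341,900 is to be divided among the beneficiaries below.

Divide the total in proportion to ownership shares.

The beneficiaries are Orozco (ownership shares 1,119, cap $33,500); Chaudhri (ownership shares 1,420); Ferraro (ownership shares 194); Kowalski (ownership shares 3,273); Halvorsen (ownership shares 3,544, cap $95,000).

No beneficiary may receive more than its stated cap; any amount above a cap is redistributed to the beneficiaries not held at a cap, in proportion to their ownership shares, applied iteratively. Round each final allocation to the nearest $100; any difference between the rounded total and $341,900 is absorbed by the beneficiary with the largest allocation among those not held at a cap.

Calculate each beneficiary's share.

Sum of ownership shares: 9,550.
Proportional shares (ignoring caps): Orozco 40,061.37; Chaudhri 50,837.49; Ferraro 6,945.40; Kowalski 117,176.83; Halvorsen 126,878.91.
Capped: Orozco ($33,500), Halvorsen ($95,000); balance $213,400 reallocated over remaining ownership shares 4,887.
Shares after redistribution: Chaudhri 62,006.96 → $62,000; Ferraro 8,471.37 → $8,500; Kowalski 142,921.67 → $142,900.

Orozco: $33,500 · Chaudhri: $62,000 · Ferraro: $8,500 · Kowalski: $142,900 · Halvorsen: $95,000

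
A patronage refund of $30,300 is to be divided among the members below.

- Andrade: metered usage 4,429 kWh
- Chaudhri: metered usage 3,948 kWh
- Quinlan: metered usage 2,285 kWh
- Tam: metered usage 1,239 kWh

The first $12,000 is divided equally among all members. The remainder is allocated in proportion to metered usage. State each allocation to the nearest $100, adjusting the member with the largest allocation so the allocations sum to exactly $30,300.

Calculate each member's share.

Andrade: $9,800; Chaudhri: $9,100; Quinlan: $6,500; Tam: $4,900

$12,000 shared equally gives $3,000 per member.
Remainder $18,300 by metered usage (total 11,901): Andrade 6,810.41 → $6,800; Chaudhri 6,070.78 → $6,100; Quinlan 3,513.61 → $3,500; Tam 1,905.19 → $1,900.
Totals: Andrade $3,000 + $6,800 = $9,800; Chaudhri $3,000 + $6,100 = $9,100; Quinlan $3,000 + $3,500 = $6,500; Tam $3,000 + $1,900 = $4,900.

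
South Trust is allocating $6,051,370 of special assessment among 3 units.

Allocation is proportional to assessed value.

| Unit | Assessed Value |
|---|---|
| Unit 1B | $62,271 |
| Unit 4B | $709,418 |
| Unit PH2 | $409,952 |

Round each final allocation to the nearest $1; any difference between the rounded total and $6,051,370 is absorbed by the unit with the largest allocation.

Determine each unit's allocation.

Combined assessed value = 1,181,641.
Proportional shares: Unit 1B 62,271/1,181,641 × $6,051,370 = 318,899.62; Unit 4B 709,418/1,181,641 × $6,051,370 = 3,633,041.51; Unit PH2 409,952/1,181,641 × $6,051,370 = 2,099,428.87.
At nearest $1: Unit 1B $318,900; Unit 4B $3,633,042; Unit PH2 $2,099,429. Sum = $6,051,371.
Difference $6,051,370 − $6,051,371 = −$1 applied to largest allocation (Unit 4B): Unit 4B becomes $3,633,041.

Unit 1B: $318,900 | Unit 4B: $3,633,041 | Unit PH2: $2,099,429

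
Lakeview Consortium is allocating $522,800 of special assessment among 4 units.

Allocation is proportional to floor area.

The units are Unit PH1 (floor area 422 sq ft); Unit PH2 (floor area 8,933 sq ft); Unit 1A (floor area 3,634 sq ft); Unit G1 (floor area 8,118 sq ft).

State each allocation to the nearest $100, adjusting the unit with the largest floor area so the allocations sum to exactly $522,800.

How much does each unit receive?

Sum of floor area: 21,107.
Pro-rata amounts: Unit PH1 422/21,107 × $522,800 = 10,452.53; Unit PH2 8,933/21,107 × $522,800 = 221,261.78; Unit 1A 3,634/21,107 × $522,800 = 90,010.67; Unit G1 8,118/21,107 × $522,800 = 201,075.02.
After rounding ($100): Unit PH1 $10,500; Unit PH2 $221,300; Unit 1A $90,000; Unit G1 $201,100. Sum = $522,900.
Difference $522,800 − $522,900 = −$100 applied to largest floor area (Unit PH2): Unit PH2 becomes $221,200.

Unit PH1: $10,500 | Unit PH2: $221,200 | Unit 1A: $90,000 | Unit G1: $201,100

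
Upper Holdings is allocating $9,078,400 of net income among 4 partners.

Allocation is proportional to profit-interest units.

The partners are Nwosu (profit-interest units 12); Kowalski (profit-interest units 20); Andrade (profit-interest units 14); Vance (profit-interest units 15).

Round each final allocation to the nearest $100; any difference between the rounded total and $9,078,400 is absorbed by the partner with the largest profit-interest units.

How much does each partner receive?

Nwosu: $1,785,900 | Kowalski: $2,976,500 | Andrade: $2,083,600 | Vance: $2,232,400

Profit-interest units total: 12 + 20 + 14 + 15 = 61.
Proportional shares: Nwosu 1,785,914.75; Kowalski 2,976,524.59; Andrade 2,083,567.21; Vance 2,232,393.44.
At nearest $100: Nwosu $1,785,900; Kowalski $2,976,500; Andrade $2,083,600; Vance $2,232,400. Sum = $9,078,400.
No rounding difference to absorb.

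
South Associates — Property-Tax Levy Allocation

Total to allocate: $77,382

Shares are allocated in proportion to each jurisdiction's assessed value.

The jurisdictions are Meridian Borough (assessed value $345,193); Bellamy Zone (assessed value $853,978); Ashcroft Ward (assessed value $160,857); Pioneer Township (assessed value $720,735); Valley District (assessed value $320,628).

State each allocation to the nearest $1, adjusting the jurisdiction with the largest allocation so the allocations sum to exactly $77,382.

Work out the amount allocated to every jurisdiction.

Meridian Borough: $11,123; Bellamy Zone: $27,519; Ashcroft Ward: $5,183; Pioneer Township: $23,225; Valley District: $10,332

Total assessed value = 2,401,391.
Pro-rata amounts: Meridian Borough 345,193/2,401,391 × $77,382 = 11,123.44; Bellamy Zone 853,978/2,401,391 × $77,382 = 27,518.44; Ashcroft Ward 160,857/2,401,391 × $77,382 = 5,183.43; Pioneer Township 720,735/2,401,391 × $77,382 = 23,224.84; Valley District 320,628/2,401,391 × $77,382 = 10,331.86.
After rounding ($1): Meridian Borough $11,123; Bellamy Zone $27,518; Ashcroft Ward $5,183; Pioneer Township $23,225; Valley District $10,332. Sum = $77,381.
Difference $77,382 − $77,381 = +$1 applied to largest allocation (Bellamy Zone): Bellamy Zone becomes $27,519.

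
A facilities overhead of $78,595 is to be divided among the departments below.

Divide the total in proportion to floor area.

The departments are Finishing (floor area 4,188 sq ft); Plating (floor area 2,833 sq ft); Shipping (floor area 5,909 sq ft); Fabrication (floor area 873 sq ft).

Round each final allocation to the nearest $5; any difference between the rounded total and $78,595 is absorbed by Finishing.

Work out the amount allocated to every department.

Sum of floor area: 13,803.
Unrounded shares: Finishing 4,188/13,803 × $78,595 = 23,846.69; Plating 2,833/13,803 × $78,595 = 16,131.25; Shipping 5,909/13,803 × $78,595 = 33,646.15; Fabrication 873/13,803 × $78,595 = 4,970.91.
After rounding ($5): Finishing $23,845; Plating $16,130; Shipping $33,645; Fabrication $4,970. Sum = $78,590.
Difference $78,595 − $78,590 = +$5 applied to Finishing: Finishing becomes $23,850.

Finishing: $23,850 · Plating: $16,130 · Shipping: $33,645 · Fabrication: $4,970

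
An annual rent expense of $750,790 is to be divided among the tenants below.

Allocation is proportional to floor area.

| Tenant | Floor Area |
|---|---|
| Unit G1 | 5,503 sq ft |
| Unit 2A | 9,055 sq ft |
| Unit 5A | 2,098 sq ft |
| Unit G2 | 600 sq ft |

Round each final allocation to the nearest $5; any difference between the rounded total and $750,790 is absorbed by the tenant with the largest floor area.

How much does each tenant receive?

Floor area total: 5,503 + 9,055 + 2,098 + 600 = 17,256.
Proportional shares: Unit G1 239,429.61; Unit 2A 393,973.31; Unit 5A 91,281.72; Unit G2 26,105.35.
Rounded to nearest $5: Unit G1 $239,430; Unit 2A $393,975; Unit 5A $91,280; Unit G2 $26,105. Sum = $750,790.
Rounded total matches; no reconciliation needed.

Unit G1: $239,430 · Unit 2A: $393,975 · Unit 5A: $91,280 · Unit G2: $26,105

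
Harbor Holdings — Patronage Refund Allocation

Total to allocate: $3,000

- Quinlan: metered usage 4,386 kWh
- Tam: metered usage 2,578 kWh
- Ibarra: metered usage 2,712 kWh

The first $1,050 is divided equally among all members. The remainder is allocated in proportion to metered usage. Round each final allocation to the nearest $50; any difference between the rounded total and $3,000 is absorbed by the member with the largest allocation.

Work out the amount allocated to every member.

Equal tier: $1,050 ÷ 3 = $350 apiece.
Remainder $1,950 by metered usage (total 9,676): Quinlan 883.91 → $900; Tam 519.54 → $500; Ibarra 546.55 → $550.
Totals: Quinlan $350 + $900 = $1,250; Tam $350 + $500 = $850; Ibarra $350 + $550 = $900.

Quinlan: $1,250 | Tam: $850 | Ibarra: $900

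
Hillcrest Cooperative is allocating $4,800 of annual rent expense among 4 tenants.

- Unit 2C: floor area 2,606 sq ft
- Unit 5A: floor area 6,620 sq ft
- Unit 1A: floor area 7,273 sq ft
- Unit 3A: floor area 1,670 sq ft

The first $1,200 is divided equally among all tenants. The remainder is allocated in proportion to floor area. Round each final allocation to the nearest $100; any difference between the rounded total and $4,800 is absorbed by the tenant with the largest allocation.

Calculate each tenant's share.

Unit 2C: $800 · Unit 5A: $1,600 · Unit 1A: $1,800 · Unit 3A: $600

Equal tier: $1,200 ÷ 4 = $300 apiece.
Remainder $3,600 by floor area (total 18,169): Unit 2C 516.35 → $500; Unit 5A 1,311.68 → $1,300; Unit 1A 1,441.07 → $1,400; Unit 3A 330.89 → $300.
Rounding difference +$100 on remainder applied to Unit 1A.
Totals: Unit 2C $300 + $500 = $800; Unit 5A $300 + $1,300 = $1,600; Unit 1A $300 + $1,500 = $1,800; Unit 3A $300 + $300 = $600.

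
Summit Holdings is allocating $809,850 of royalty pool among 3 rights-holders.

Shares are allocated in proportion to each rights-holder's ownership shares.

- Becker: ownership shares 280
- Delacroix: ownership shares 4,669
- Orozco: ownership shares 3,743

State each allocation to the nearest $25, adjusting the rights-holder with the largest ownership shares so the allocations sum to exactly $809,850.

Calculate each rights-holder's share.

Sum of ownership shares: 8,692.
Proportional shares: Becker 280/8,692 × $809,850 = 26,088.13; Delacroix 4,669/8,692 × $809,850 = 435,019.52; Orozco 3,743/8,692 × $809,850 = 348,742.36.
At nearest $25: Becker $26,100; Delacroix $435,025; Orozco $348,750. Sum = $809,875.
Difference $809,850 − $809,875 = −$25 applied to largest ownership shares (Delacroix): Delacroix becomes $435,000.

Becker: $26,100 | Delacroix: $435,000 | Orozco: $348,750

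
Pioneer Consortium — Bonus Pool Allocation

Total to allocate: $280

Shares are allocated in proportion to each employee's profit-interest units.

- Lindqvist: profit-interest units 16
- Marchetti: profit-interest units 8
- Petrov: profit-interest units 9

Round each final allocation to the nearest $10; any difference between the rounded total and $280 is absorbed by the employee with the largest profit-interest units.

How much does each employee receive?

Lindqvist: $130 | Marchetti: $70 | Petrov: $80

Combined profit-interest units = 16 + 8 + 9 = 33.
Unrounded shares: Lindqvist 135.76; Marchetti 67.88; Petrov 76.36.
Rounded to nearest $10: Lindqvist $140; Marchetti $70; Petrov $80. Sum = $290.
Difference $280 − $290 = −$10 applied to largest profit-interest units (Lindqvist): Lindqvist becomes $130.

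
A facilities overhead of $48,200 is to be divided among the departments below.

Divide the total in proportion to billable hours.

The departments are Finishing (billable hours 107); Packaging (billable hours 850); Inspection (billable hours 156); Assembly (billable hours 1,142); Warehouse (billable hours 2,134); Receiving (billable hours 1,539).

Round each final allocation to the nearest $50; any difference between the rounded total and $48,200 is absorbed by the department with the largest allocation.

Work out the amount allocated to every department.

Total billable hours = 5,928.
Pro-rata amounts: Finishing 107/5,928 × $48,200 = 870.01; Packaging 850/5,928 × $48,200 = 6,911.27; Inspection 156/5,928 × $48,200 = 1,268.42; Assembly 1,142/5,928 × $48,200 = 9,285.49; Warehouse 2,134/5,928 × $48,200 = 17,351.35; Receiving 1,539/5,928 × $48,200 = 12,513.46.
Rounded to nearest $50: Finishing $850; Packaging $6,900; Inspection $1,250; Assembly $9,300; Warehouse $17,350; Receiving $12,500. Sum = $48,150.
Difference $48,200 − $48,150 = +$50 applied to largest allocation (Warehouse): Warehouse becomes $17,400.

Finishing: $850 | Packaging: $6,900 | Inspection: $1,250 | Assembly: $9,300 | Warehouse: $17,400 | Receiving: $12,500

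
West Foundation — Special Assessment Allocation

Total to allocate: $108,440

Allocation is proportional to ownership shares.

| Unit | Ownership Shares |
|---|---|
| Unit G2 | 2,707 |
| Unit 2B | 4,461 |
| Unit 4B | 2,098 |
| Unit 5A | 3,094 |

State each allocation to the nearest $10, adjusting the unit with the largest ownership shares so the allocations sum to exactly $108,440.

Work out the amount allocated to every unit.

Unit G2: $23,750; Unit 2B: $39,130; Unit 4B: $18,410; Unit 5A: $27,150

Total ownership shares = 12,360.
Proportional shares: Unit G2 2,707/12,360 × $108,440 = 23,749.76; Unit 2B 4,461/12,360 × $108,440 = 39,138.42; Unit 4B 2,098/12,360 × $108,440 = 18,406.72; Unit 5A 3,094/12,360 × $108,440 = 27,145.09.
At nearest $10: Unit G2 $23,750; Unit 2B $39,140; Unit 4B $18,410; Unit 5A $27,150. Sum = $108,450.
Difference $108,440 − $108,450 = −$10 applied to largest ownership shares (Unit 2B): Unit 2B becomes $39,130.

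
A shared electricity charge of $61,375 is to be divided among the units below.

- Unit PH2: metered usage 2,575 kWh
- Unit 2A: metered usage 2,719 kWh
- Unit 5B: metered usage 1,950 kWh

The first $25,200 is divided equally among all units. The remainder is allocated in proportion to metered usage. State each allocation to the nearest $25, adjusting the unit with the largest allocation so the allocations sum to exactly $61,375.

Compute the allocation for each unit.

$25,200 shared equally gives $8,400 per unit.
Remainder $36,175 by metered usage (total 7,244): Unit PH2 12,859.00 → $12,850; Unit 2A 13,578.11 → $13,575; Unit 5B 9,737.89 → $9,750.
Totals: Unit PH2 $8,400 + $12,850 = $21,250; Unit 2A $8,400 + $13,575 = $21,975; Unit 5B $8,400 + $9,750 = $18,150.

Unit PH2: $21,250 · Unit 2A: $21,975 · Unit 5B: $18,150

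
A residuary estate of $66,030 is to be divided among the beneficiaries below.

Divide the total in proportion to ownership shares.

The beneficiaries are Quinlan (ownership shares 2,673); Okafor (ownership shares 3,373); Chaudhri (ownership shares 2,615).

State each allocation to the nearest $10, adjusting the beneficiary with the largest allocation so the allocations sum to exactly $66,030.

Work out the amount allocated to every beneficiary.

Sum of ownership shares: 8,661.
Raw shares: Quinlan 2,673/8,661 × $66,030 = 20,378.50; Okafor 3,373/8,661 × $66,030 = 25,715.18; Chaudhri 2,615/8,661 × $66,030 = 19,936.32.
After rounding ($10): Quinlan $20,380; Okafor $25,720; Chaudhri $19,940. Sum = $66,040.
Difference $66,030 − $66,040 = −$10 applied to largest allocation (Okafor): Okafor becomes $25,710.

Quinlan: $20,380; Okafor: $25,710; Chaudhri: $19,940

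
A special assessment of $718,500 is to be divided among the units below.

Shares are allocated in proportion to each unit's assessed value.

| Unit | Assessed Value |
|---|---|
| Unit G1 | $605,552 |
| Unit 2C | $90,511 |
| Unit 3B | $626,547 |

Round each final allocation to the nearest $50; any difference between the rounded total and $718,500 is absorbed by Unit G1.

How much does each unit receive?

Unit G1: $329,000 · Unit 2C: $49,150 · Unit 3B: $340,350

Assessed value total: 1,322,610.
Unrounded shares: Unit G1 605,552/1,322,610 × $718,500 = 328,962.52; Unit 2C 90,511/1,322,610 × $718,500 = 49,169.56; Unit 3B 626,547/1,322,610 × $718,500 = 340,367.92.
At nearest $50: Unit G1 $328,950; Unit 2C $49,150; Unit 3B $340,350. Sum = $718,450.
Difference $718,500 − $718,450 = +$50 applied to Unit G1: Unit G1 becomes $329,000.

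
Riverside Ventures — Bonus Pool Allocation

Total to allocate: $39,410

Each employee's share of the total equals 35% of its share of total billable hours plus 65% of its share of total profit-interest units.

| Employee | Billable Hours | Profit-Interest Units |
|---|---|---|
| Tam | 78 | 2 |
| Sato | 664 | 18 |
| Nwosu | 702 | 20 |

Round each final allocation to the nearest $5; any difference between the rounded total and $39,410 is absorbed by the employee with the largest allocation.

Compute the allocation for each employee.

Tam: $2,025 · Sato: $17,870 · Nwosu: $19,515

Totals — billable hours 1,444, profit-interest units 40.
Blended shares (35% billable hours + 65% profit-interest units): Tam 0.0514; Sato 0.4534; Nwosu 0.4952.
Pro-rata amounts: Tam 2,025.90; Sato 17,870.14; Nwosu 19,513.95.
At nearest $5: Tam $2,025; Sato $17,870; Nwosu $19,515. Sum = $39,410.
Rounded total matches; no reconciliation needed.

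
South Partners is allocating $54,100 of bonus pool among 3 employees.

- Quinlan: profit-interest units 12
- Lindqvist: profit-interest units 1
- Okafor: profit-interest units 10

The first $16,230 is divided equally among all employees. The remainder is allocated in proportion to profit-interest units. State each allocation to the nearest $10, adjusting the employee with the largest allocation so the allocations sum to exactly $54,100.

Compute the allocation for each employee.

Quinlan: $25,160 | Lindqvist: $7,060 | Okafor: $21,880

First tranche $16,230 split equally: $5,410 each.
Remainder $37,870 by profit-interest units (total 23): Quinlan 19,758.26 → $19,760; Lindqvist 1,646.52 → $1,650; Okafor 16,465.22 → $16,470.
Rounding difference −$10 on remainder applied to Quinlan.
Totals: Quinlan $5,410 + $19,750 = $25,160; Lindqvist $5,410 + $1,650 = $7,060; Okafor $5,410 + $16,470 = $21,880.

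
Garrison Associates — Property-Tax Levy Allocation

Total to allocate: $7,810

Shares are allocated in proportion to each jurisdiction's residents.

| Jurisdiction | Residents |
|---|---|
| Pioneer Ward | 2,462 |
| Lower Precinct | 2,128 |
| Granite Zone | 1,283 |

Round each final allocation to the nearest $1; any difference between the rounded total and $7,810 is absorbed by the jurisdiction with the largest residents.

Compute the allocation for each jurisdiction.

Pioneer Ward: $3,274; Lower Precinct: $2,830; Granite Zone: $1,706

Total residents = 2,462 + 2,128 + 1,283 = 5,873.
Raw shares: Pioneer Ward 3,274.00; Lower Precinct 2,829.85; Granite Zone 1,706.15.
After rounding ($1): Pioneer Ward $3,274; Lower Precinct $2,830; Granite Zone $1,706. Sum = $7,810.
Rounded total matches; no reconciliation needed.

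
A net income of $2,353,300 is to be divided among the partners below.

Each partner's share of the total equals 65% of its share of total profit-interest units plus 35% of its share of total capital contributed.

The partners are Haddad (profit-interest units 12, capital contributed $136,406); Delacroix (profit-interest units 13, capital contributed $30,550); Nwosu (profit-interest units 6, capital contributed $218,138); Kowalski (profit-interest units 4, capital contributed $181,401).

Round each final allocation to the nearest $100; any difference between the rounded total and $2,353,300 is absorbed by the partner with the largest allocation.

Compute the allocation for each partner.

Haddad: $722,700; Delacroix: $612,600; Nwosu: $579,400; Kowalski: $438,600

Profit-interest units total 35; capital contributed total 566,495.
Blended shares (65% profit-interest units + 35% capital contributed): Haddad 0.3071; Delacroix 0.2603; Nwosu 0.2462; Kowalski 0.1864.
Proportional shares: Haddad 722,777.12; Delacroix 612,572.01; Nwosu 579,386.45; Kowalski 438,564.43.
Rounded to nearest $100: Haddad $722,800; Delacroix $612,600; Nwosu $579,400; Kowalski $438,600. Sum = $2,353,400.
Difference $2,353,300 − $2,353,400 = −$100 applied to largest allocation (Haddad): Haddad becomes $722,700.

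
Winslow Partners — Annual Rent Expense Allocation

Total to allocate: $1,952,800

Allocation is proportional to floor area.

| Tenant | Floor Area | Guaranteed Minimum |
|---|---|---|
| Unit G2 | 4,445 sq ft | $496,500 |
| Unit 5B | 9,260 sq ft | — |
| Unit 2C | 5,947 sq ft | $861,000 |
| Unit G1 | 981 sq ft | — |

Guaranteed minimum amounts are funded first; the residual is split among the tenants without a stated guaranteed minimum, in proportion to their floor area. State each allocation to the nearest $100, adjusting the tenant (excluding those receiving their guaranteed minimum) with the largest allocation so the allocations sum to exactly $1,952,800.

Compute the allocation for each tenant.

Unit G2: $496,500; Unit 5B: $538,300; Unit 2C: $861,000; Unit G1: $57,000

Fund the minimums — Unit G2 $496,500; Unit 2C $861,000. Residual $595,300.
Residual split over remaining floor area 10,241: Unit 5B 538,275.36 → $538,300; Unit G1 57,024.64 → $57,000.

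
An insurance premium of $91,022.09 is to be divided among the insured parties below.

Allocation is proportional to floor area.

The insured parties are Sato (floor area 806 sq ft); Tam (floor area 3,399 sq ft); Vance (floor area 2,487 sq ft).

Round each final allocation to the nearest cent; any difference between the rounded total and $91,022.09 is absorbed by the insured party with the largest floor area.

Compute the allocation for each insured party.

Sum of floor area: 806 + 3,399 + 2,487 = 6,692.
Raw shares: Sato 10,962.9116; Tam 46,231.9312; Vance 33,827.2471.
Rounded to nearest cent: Sato $10,962.91; Tam $46,231.93; Vance $33,827.25. Sum = $91,022.09.
Sum already equals the total — no adjustment.

Sato: $10,962.91 | Tam: $46,231.93 | Vance: $33,827.25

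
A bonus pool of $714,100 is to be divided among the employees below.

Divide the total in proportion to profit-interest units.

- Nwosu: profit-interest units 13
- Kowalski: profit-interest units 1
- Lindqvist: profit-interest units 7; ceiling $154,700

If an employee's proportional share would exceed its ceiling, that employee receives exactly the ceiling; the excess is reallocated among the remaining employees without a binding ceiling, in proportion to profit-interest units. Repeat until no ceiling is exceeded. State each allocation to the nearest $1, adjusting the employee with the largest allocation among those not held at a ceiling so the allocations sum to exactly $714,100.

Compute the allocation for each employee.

Total profit-interest units = 21.
Proportional shares (ignoring caps): Nwosu 442,061.90; Kowalski 34,004.76; Lindqvist 238,033.33.
Cap binds for Lindqvist ($154,700); remaining pool $559,400 reallocated over remaining profit-interest units 14.
Remaining shares: Nwosu 519,442.86 → $519,443; Kowalski 39,957.14 → $39,957.

Nwosu: $519,443; Kowalski: $39,957; Lindqvist: $154,700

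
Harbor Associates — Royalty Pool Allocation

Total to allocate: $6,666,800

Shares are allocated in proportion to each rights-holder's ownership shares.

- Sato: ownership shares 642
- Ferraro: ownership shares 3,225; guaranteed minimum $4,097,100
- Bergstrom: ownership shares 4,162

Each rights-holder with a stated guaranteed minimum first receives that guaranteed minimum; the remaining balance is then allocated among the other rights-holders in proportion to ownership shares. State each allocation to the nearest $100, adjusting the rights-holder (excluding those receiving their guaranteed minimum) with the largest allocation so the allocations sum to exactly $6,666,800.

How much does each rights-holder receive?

Minimums first: Ferraro $4,097,100. Balance $2,569,700.
Balance split over remaining ownership shares 4,804: Sato 343,411.20 → $343,400; Bergstrom 2,226,288.80 → $2,226,300.

Sato: $343,400 · Ferraro: $4,097,100 · Bergstrom: $2,226,300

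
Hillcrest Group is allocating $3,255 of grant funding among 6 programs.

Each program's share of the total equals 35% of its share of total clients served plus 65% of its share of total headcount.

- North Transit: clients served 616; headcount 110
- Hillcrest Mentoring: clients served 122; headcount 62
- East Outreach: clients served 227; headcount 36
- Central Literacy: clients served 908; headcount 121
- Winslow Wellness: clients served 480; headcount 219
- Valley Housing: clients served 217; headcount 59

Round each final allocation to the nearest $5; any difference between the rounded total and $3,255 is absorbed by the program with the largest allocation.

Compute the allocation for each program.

Totals — clients served 2,570, headcount 607.
Blended shares (35% clients served + 65% headcount): North Transit 0.2017; Hillcrest Mentoring 0.0830; East Outreach 0.0695; Central Literacy 0.2532; Winslow Wellness 0.2999; Valley Housing 0.0927.
Raw shares: North Transit 656.48; Hillcrest Mentoring 270.19; East Outreach 226.11; Central Literacy 824.26; Winslow Wellness 976.12; Valley Housing 301.84.
Rounded to nearest $5: North Transit $655; Hillcrest Mentoring $270; East Outreach $225; Central Literacy $825; Winslow Wellness $975; Valley Housing $300. Sum = $3,250.
Difference $3,255 − $3,250 = +$5 applied to largest allocation (Winslow Wellness): Winslow Wellness becomes $980.

North Transit: $655 | Hillcrest Mentoring: $270 | East Outreach: $225 | Central Literacy: $825 | Winslow Wellness: $980 | Valley Housing: $300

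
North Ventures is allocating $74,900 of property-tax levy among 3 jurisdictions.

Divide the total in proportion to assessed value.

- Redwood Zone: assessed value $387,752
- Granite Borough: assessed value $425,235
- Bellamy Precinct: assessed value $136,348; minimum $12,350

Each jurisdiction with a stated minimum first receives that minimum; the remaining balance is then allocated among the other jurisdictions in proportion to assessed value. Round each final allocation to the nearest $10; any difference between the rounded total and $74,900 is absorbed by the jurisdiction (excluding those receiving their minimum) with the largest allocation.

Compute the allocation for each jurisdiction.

Redwood Zone: $29,830 · Granite Borough: $32,720 · Bellamy Precinct: $12,350

Guaranteed amounts: Bellamy Precinct $12,350. Residual $62,550.
Residual split over remaining assessed value 812,987: Redwood Zone 29,833.06 → $29,830; Granite Borough 32,716.94 → $32,720.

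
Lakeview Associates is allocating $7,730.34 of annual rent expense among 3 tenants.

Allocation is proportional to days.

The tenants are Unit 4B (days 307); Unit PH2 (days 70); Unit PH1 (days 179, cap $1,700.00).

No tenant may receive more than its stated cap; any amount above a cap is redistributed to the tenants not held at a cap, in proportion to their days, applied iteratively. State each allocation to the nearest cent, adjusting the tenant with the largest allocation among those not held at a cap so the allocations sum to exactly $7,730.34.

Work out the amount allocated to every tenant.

Unit 4B: $4,910.65 · Unit PH2: $1,119.69 · Unit PH1: $1,700.00

Combined days = 556.
Unconstrained shares: Unit 4B 4,268.3712; Unit PH2 973.2442; Unit PH1 2,488.7246.
Cap binds for Unit PH1 ($1,700.00); balance $6,030.34 reallocated over remaining days 377.
Remaining shares: Unit 4B 4,910.6482 → $4,910.65; Unit PH2 1,119.6918 → $1,119.69.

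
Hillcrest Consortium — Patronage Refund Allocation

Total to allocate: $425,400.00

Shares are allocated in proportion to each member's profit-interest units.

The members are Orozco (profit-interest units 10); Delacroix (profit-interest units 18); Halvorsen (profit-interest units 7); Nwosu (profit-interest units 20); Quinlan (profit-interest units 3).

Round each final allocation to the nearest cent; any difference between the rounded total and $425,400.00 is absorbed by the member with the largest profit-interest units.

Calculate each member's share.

Orozco: $73,344.83 | Delacroix: $132,020.69 | Halvorsen: $51,341.38 | Nwosu: $146,689.65 | Quinlan: $22,003.45

Total profit-interest units = 10 + 18 + 7 + 20 + 3 = 58.
Pro-rata amounts: Orozco 73,344.8276; Delacroix 132,020.6897; Halvorsen 51,341.3793; Nwosu 146,689.6552; Quinlan 22,003.4483.
After rounding (cent): Orozco $73,344.83; Delacroix $132,020.69; Halvorsen $51,341.38; Nwosu $146,689.66; Quinlan $22,003.45. Sum = $425,400.01.
Difference $425,400.00 − $425,400.01 = −$0.01 applied to largest profit-interest units (Nwosu): Nwosu becomes $146,689.65.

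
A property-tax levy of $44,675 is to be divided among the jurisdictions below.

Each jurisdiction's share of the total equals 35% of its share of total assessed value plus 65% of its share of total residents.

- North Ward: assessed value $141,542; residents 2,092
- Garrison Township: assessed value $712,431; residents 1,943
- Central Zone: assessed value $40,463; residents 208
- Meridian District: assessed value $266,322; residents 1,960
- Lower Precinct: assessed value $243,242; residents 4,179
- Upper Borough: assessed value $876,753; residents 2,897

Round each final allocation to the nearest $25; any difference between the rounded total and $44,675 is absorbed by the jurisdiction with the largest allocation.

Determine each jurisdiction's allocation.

North Ward: $5,550; Garrison Township: $9,125; Central Zone: $725; Meridian District: $6,100; Lower Precinct: $10,800; Upper Borough: $12,375

Totals — assessed value 2,280,753, residents 13,279.
Combined weights (35% assessed value + 65% residents): North Ward 0.1241; Garrison Township 0.2044; Central Zone 0.0164; Meridian District 0.1368; Lower Precinct 0.2419; Upper Borough 0.2764.
Proportional shares: North Ward 5,545.20; Garrison Township 9,133.23; Central Zone 732.26; Meridian District 6,112.00; Lower Precinct 10,806.31; Upper Borough 12,346.00.
Rounded to nearest $25: North Ward $5,550; Garrison Township $9,125; Central Zone $725; Meridian District $6,100; Lower Precinct $10,800; Upper Borough $12,350. Sum = $44,650.
Difference $44,675 − $44,650 = +$25 applied to largest allocation (Upper Borough): Upper Borough becomes $12,375.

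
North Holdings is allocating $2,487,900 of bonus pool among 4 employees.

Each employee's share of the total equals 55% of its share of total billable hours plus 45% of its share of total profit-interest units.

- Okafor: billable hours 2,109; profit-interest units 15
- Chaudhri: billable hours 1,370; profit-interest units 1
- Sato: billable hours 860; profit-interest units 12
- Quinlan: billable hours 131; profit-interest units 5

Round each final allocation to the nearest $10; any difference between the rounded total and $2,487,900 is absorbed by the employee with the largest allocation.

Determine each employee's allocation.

Billable hours total 4,470; profit-interest units total 33.
Combined weights (55% billable hours + 45% profit-interest units): Okafor 0.4640; Chaudhri 0.1822; Sato 0.2695; Quinlan 0.0843.
Unrounded shares: Okafor 1,154,490.34; Chaudhri 453,306.82; Sato 670,371.92; Quinlan 209,730.93.
Rounded to nearest $10: Okafor $1,154,490; Chaudhri $453,310; Sato $670,370; Quinlan $209,730. Sum = $2,487,900.
No rounding difference to absorb.

Okafor: $1,154,490; Chaudhri: $453,310; Sato: $670,370; Quinlan: $209,730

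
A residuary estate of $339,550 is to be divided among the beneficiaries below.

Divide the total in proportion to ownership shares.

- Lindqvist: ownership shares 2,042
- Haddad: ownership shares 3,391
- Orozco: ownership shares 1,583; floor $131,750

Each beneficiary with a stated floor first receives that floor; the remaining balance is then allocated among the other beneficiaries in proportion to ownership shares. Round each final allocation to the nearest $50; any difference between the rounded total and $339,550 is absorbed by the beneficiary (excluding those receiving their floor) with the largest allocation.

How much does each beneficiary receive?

Guaranteed amounts: Orozco $131,750. Balance $207,800.
Balance split over remaining ownership shares 5,433: Lindqvist 78,101.90 → $78,100; Haddad 129,698.10 → $129,700.

Lindqvist: $78,100 · Haddad: $129,700 · Orozco: $131,750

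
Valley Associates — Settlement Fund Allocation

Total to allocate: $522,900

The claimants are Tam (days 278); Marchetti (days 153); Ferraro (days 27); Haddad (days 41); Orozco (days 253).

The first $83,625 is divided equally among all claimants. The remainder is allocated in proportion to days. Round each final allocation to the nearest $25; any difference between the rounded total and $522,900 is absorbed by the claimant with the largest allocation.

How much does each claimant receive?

First tranche $83,625 split equally: $16,725 each.
Remainder $439,275 by days (total 752): Tam 162,391.56 → $162,400; Marchetti 89,373.77 → $89,375; Ferraro 15,771.84 → $15,775; Haddad 23,949.83 → $23,950; Orozco 147,788.00 → $147,800.
Rounding difference −$25 on remainder applied to Tam.
Totals: Tam $16,725 + $162,375 = $179,100; Marchetti $16,725 + $89,375 = $106,100; Ferraro $16,725 + $15,775 = $32,500; Haddad $16,725 + $23,950 = $40,675; Orozco $16,725 + $147,800 = $164,525.

Tam: $179,100 | Marchetti: $106,100 | Ferraro: $32,500 | Haddad: $40,675 | Orozco: $164,525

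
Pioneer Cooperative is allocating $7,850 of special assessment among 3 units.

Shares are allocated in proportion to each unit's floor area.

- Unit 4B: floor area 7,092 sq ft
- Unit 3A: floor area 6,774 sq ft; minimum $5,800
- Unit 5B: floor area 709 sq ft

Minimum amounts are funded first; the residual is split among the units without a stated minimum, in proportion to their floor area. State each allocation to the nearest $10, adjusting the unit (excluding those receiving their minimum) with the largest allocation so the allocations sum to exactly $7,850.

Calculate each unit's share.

Unit 4B: $1,860 · Unit 3A: $5,800 · Unit 5B: $190

Minimums first: Unit 3A $5,800. Remaining pool $2,050.
Remaining pool split over remaining floor area 7,801: Unit 4B 1,863.68 → $1,860; Unit 5B 186.32 → $190.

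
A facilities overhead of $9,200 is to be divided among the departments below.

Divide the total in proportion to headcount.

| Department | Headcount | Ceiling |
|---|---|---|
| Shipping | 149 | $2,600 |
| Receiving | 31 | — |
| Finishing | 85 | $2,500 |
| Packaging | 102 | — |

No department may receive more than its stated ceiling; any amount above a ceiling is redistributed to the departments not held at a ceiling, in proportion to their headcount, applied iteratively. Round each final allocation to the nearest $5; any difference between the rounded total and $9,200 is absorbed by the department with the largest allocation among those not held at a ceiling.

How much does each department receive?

Total headcount = 367.
Unconstrained shares: Shipping 3,735.15; Receiving 777.11; Finishing 2,130.79; Packaging 2,556.95.
Capped: Shipping ($2,600); residual $6,600 reallocated over remaining headcount 218.
Capped: Finishing ($2,500); residual $4,100 reallocated over remaining headcount 133.
Shares after redistribution: Receiving 955.64 → $955; Packaging 3,144.36 → $3,145.

Shipping: $2,600 | Receiving: $955 | Finishing: $2,500 | Packaging: $3,145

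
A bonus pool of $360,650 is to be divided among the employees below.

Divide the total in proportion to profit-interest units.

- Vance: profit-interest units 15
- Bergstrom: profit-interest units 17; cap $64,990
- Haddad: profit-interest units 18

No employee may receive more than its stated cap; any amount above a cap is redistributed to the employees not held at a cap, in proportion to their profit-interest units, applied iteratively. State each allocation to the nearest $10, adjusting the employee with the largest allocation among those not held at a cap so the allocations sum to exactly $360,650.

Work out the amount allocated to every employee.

Total profit-interest units = 50.
Unconstrained shares: Vance 108,195.00; Bergstrom 122,621.00; Haddad 129,834.00.
Capped: Bergstrom ($64,990); residual $295,660 reallocated over remaining profit-interest units 33.
Redistributed shares: Vance 134,390.91 → $134,390; Haddad 161,269.09 → $161,270.

Vance: $134,390 · Bergstrom: $64,990 · Haddad: $161,270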